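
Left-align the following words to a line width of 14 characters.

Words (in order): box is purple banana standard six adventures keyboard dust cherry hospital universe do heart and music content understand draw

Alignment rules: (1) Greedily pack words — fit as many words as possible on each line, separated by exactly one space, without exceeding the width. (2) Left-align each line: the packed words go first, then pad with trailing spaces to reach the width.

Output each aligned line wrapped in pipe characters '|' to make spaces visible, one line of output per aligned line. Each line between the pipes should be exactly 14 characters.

Line 1: ['box', 'is', 'purple'] (min_width=13, slack=1)
Line 2: ['banana'] (min_width=6, slack=8)
Line 3: ['standard', 'six'] (min_width=12, slack=2)
Line 4: ['adventures'] (min_width=10, slack=4)
Line 5: ['keyboard', 'dust'] (min_width=13, slack=1)
Line 6: ['cherry'] (min_width=6, slack=8)
Line 7: ['hospital'] (min_width=8, slack=6)
Line 8: ['universe', 'do'] (min_width=11, slack=3)
Line 9: ['heart', 'and'] (min_width=9, slack=5)
Line 10: ['music', 'content'] (min_width=13, slack=1)
Line 11: ['understand'] (min_width=10, slack=4)
Line 12: ['draw'] (min_width=4, slack=10)

Answer: |box is purple |
|banana        |
|standard six  |
|adventures    |
|keyboard dust |
|cherry        |
|hospital      |
|universe do   |
|heart and     |
|music content |
|understand    |
|draw          |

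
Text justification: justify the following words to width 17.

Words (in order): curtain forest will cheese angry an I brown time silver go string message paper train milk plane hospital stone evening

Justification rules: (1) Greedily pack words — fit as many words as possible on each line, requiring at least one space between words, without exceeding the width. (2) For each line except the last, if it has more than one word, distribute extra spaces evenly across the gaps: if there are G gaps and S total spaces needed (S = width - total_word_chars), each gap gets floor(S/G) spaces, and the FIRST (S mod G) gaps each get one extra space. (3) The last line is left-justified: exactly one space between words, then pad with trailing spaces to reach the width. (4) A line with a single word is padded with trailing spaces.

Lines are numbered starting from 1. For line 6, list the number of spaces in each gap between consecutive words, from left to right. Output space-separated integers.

Answer: 2 1

Derivation:
Line 1: ['curtain', 'forest'] (min_width=14, slack=3)
Line 2: ['will', 'cheese', 'angry'] (min_width=17, slack=0)
Line 3: ['an', 'I', 'brown', 'time'] (min_width=15, slack=2)
Line 4: ['silver', 'go', 'string'] (min_width=16, slack=1)
Line 5: ['message', 'paper'] (min_width=13, slack=4)
Line 6: ['train', 'milk', 'plane'] (min_width=16, slack=1)
Line 7: ['hospital', 'stone'] (min_width=14, slack=3)
Line 8: ['evening'] (min_width=7, slack=10)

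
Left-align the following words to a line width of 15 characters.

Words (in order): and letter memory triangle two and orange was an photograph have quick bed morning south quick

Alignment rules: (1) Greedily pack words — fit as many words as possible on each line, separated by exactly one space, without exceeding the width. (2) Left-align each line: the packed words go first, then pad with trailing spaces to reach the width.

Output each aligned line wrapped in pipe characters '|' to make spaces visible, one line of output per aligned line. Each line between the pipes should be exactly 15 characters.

Line 1: ['and', 'letter'] (min_width=10, slack=5)
Line 2: ['memory', 'triangle'] (min_width=15, slack=0)
Line 3: ['two', 'and', 'orange'] (min_width=14, slack=1)
Line 4: ['was', 'an'] (min_width=6, slack=9)
Line 5: ['photograph', 'have'] (min_width=15, slack=0)
Line 6: ['quick', 'bed'] (min_width=9, slack=6)
Line 7: ['morning', 'south'] (min_width=13, slack=2)
Line 8: ['quick'] (min_width=5, slack=10)

Answer: |and letter     |
|memory triangle|
|two and orange |
|was an         |
|photograph have|
|quick bed      |
|morning south  |
|quick          |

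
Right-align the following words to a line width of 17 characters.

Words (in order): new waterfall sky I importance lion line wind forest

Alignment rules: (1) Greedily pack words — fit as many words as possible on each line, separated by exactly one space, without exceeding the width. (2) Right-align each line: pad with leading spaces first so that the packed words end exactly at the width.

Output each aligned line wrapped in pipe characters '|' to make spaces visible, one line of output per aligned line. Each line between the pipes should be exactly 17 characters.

Answer: |new waterfall sky|
|I importance lion|
| line wind forest|

Derivation:
Line 1: ['new', 'waterfall', 'sky'] (min_width=17, slack=0)
Line 2: ['I', 'importance', 'lion'] (min_width=17, slack=0)
Line 3: ['line', 'wind', 'forest'] (min_width=16, slack=1)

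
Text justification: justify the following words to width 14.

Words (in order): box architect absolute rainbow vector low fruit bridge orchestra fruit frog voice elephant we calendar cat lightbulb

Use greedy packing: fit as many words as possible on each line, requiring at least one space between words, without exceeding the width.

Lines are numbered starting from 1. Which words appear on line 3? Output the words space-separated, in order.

Answer: rainbow vector

Derivation:
Line 1: ['box', 'architect'] (min_width=13, slack=1)
Line 2: ['absolute'] (min_width=8, slack=6)
Line 3: ['rainbow', 'vector'] (min_width=14, slack=0)
Line 4: ['low', 'fruit'] (min_width=9, slack=5)
Line 5: ['bridge'] (min_width=6, slack=8)
Line 6: ['orchestra'] (min_width=9, slack=5)
Line 7: ['fruit', 'frog'] (min_width=10, slack=4)
Line 8: ['voice', 'elephant'] (min_width=14, slack=0)
Line 9: ['we', 'calendar'] (min_width=11, slack=3)
Line 10: ['cat', 'lightbulb'] (min_width=13, slack=1)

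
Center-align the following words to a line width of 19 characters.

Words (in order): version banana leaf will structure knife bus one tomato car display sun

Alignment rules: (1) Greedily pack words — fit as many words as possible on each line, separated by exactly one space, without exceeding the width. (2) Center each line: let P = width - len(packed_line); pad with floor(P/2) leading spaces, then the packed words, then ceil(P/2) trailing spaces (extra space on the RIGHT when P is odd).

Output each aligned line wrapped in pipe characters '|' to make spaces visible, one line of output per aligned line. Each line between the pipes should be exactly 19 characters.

Line 1: ['version', 'banana', 'leaf'] (min_width=19, slack=0)
Line 2: ['will', 'structure'] (min_width=14, slack=5)
Line 3: ['knife', 'bus', 'one'] (min_width=13, slack=6)
Line 4: ['tomato', 'car', 'display'] (min_width=18, slack=1)
Line 5: ['sun'] (min_width=3, slack=16)

Answer: |version banana leaf|
|  will structure   |
|   knife bus one   |
|tomato car display |
|        sun        |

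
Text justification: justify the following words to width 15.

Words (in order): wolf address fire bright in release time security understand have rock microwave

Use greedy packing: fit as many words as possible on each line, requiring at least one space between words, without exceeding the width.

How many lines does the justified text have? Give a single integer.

Answer: 6

Derivation:
Line 1: ['wolf', 'address'] (min_width=12, slack=3)
Line 2: ['fire', 'bright', 'in'] (min_width=14, slack=1)
Line 3: ['release', 'time'] (min_width=12, slack=3)
Line 4: ['security'] (min_width=8, slack=7)
Line 5: ['understand', 'have'] (min_width=15, slack=0)
Line 6: ['rock', 'microwave'] (min_width=14, slack=1)
Total lines: 6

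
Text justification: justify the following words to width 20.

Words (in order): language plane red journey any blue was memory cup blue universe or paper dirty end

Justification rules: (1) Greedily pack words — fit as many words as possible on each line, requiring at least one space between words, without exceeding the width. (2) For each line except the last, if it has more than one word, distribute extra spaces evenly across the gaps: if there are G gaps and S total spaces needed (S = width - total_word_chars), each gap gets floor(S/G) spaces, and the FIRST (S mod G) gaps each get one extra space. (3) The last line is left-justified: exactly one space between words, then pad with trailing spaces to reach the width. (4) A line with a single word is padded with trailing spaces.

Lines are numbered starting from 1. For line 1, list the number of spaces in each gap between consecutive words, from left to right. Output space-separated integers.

Answer: 2 2

Derivation:
Line 1: ['language', 'plane', 'red'] (min_width=18, slack=2)
Line 2: ['journey', 'any', 'blue', 'was'] (min_width=20, slack=0)
Line 3: ['memory', 'cup', 'blue'] (min_width=15, slack=5)
Line 4: ['universe', 'or', 'paper'] (min_width=17, slack=3)
Line 5: ['dirty', 'end'] (min_width=9, slack=11)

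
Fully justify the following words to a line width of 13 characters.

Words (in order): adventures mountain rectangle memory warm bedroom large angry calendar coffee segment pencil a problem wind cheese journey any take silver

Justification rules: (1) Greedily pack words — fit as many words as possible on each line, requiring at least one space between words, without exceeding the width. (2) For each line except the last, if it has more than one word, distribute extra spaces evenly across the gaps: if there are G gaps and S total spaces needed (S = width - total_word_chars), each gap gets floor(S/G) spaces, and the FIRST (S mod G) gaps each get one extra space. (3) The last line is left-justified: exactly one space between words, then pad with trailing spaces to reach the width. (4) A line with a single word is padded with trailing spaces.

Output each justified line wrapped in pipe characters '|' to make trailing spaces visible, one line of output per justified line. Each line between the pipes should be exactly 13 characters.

Line 1: ['adventures'] (min_width=10, slack=3)
Line 2: ['mountain'] (min_width=8, slack=5)
Line 3: ['rectangle'] (min_width=9, slack=4)
Line 4: ['memory', 'warm'] (min_width=11, slack=2)
Line 5: ['bedroom', 'large'] (min_width=13, slack=0)
Line 6: ['angry'] (min_width=5, slack=8)
Line 7: ['calendar'] (min_width=8, slack=5)
Line 8: ['coffee'] (min_width=6, slack=7)
Line 9: ['segment'] (min_width=7, slack=6)
Line 10: ['pencil', 'a'] (min_width=8, slack=5)
Line 11: ['problem', 'wind'] (min_width=12, slack=1)
Line 12: ['cheese'] (min_width=6, slack=7)
Line 13: ['journey', 'any'] (min_width=11, slack=2)
Line 14: ['take', 'silver'] (min_width=11, slack=2)

Answer: |adventures   |
|mountain     |
|rectangle    |
|memory   warm|
|bedroom large|
|angry        |
|calendar     |
|coffee       |
|segment      |
|pencil      a|
|problem  wind|
|cheese       |
|journey   any|
|take silver  |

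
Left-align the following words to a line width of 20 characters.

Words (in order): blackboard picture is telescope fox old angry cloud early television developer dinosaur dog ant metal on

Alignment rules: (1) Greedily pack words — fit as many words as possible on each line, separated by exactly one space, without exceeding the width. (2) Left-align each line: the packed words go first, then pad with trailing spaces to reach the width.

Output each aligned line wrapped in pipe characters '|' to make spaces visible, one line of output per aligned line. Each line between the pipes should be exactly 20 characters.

Answer: |blackboard picture  |
|is telescope fox old|
|angry cloud early   |
|television developer|
|dinosaur dog ant    |
|metal on            |

Derivation:
Line 1: ['blackboard', 'picture'] (min_width=18, slack=2)
Line 2: ['is', 'telescope', 'fox', 'old'] (min_width=20, slack=0)
Line 3: ['angry', 'cloud', 'early'] (min_width=17, slack=3)
Line 4: ['television', 'developer'] (min_width=20, slack=0)
Line 5: ['dinosaur', 'dog', 'ant'] (min_width=16, slack=4)
Line 6: ['metal', 'on'] (min_width=8, slack=12)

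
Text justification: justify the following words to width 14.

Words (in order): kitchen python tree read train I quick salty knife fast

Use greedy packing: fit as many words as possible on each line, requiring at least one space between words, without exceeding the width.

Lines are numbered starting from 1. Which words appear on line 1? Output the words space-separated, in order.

Line 1: ['kitchen', 'python'] (min_width=14, slack=0)
Line 2: ['tree', 'read'] (min_width=9, slack=5)
Line 3: ['train', 'I', 'quick'] (min_width=13, slack=1)
Line 4: ['salty', 'knife'] (min_width=11, slack=3)
Line 5: ['fast'] (min_width=4, slack=10)

Answer: kitchen python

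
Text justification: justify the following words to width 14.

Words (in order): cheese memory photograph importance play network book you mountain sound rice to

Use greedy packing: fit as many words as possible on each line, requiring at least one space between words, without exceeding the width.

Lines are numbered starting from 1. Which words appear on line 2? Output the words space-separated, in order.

Answer: photograph

Derivation:
Line 1: ['cheese', 'memory'] (min_width=13, slack=1)
Line 2: ['photograph'] (min_width=10, slack=4)
Line 3: ['importance'] (min_width=10, slack=4)
Line 4: ['play', 'network'] (min_width=12, slack=2)
Line 5: ['book', 'you'] (min_width=8, slack=6)
Line 6: ['mountain', 'sound'] (min_width=14, slack=0)
Line 7: ['rice', 'to'] (min_width=7, slack=7)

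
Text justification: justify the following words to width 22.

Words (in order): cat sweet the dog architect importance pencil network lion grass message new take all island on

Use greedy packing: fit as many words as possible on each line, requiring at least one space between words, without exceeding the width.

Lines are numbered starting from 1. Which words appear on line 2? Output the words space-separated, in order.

Line 1: ['cat', 'sweet', 'the', 'dog'] (min_width=17, slack=5)
Line 2: ['architect', 'importance'] (min_width=20, slack=2)
Line 3: ['pencil', 'network', 'lion'] (min_width=19, slack=3)
Line 4: ['grass', 'message', 'new', 'take'] (min_width=22, slack=0)
Line 5: ['all', 'island', 'on'] (min_width=13, slack=9)

Answer: architect importance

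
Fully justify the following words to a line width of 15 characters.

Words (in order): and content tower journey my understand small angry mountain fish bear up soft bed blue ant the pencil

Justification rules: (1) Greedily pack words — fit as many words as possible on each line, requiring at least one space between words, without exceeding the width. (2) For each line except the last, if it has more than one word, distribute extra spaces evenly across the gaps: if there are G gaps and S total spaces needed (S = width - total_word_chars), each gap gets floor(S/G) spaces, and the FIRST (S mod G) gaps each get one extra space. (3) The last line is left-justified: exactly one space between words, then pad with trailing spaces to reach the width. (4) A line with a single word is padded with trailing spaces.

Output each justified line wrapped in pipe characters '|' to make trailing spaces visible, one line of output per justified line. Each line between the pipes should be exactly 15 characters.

Answer: |and     content|
|tower   journey|
|my   understand|
|small     angry|
|mountain   fish|
|bear   up  soft|
|bed   blue  ant|
|the pencil     |

Derivation:
Line 1: ['and', 'content'] (min_width=11, slack=4)
Line 2: ['tower', 'journey'] (min_width=13, slack=2)
Line 3: ['my', 'understand'] (min_width=13, slack=2)
Line 4: ['small', 'angry'] (min_width=11, slack=4)
Line 5: ['mountain', 'fish'] (min_width=13, slack=2)
Line 6: ['bear', 'up', 'soft'] (min_width=12, slack=3)
Line 7: ['bed', 'blue', 'ant'] (min_width=12, slack=3)
Line 8: ['the', 'pencil'] (min_width=10, slack=5)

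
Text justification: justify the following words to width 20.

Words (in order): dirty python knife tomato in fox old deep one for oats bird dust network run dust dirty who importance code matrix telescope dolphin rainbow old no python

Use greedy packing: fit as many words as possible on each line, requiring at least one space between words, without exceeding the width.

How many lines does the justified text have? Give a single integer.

Line 1: ['dirty', 'python', 'knife'] (min_width=18, slack=2)
Line 2: ['tomato', 'in', 'fox', 'old'] (min_width=17, slack=3)
Line 3: ['deep', 'one', 'for', 'oats'] (min_width=17, slack=3)
Line 4: ['bird', 'dust', 'network'] (min_width=17, slack=3)
Line 5: ['run', 'dust', 'dirty', 'who'] (min_width=18, slack=2)
Line 6: ['importance', 'code'] (min_width=15, slack=5)
Line 7: ['matrix', 'telescope'] (min_width=16, slack=4)
Line 8: ['dolphin', 'rainbow', 'old'] (min_width=19, slack=1)
Line 9: ['no', 'python'] (min_width=9, slack=11)
Total lines: 9

Answer: 9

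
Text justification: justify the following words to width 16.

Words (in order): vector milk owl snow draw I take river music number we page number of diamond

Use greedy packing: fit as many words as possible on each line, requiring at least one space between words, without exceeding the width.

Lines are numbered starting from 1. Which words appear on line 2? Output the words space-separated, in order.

Answer: snow draw I take

Derivation:
Line 1: ['vector', 'milk', 'owl'] (min_width=15, slack=1)
Line 2: ['snow', 'draw', 'I', 'take'] (min_width=16, slack=0)
Line 3: ['river', 'music'] (min_width=11, slack=5)
Line 4: ['number', 'we', 'page'] (min_width=14, slack=2)
Line 5: ['number', 'of'] (min_width=9, slack=7)
Line 6: ['diamond'] (min_width=7, slack=9)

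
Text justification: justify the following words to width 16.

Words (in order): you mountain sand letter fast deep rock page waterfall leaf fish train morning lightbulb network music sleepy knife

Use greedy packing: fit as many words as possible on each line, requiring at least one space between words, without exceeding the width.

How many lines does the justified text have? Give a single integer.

Answer: 9

Derivation:
Line 1: ['you', 'mountain'] (min_width=12, slack=4)
Line 2: ['sand', 'letter', 'fast'] (min_width=16, slack=0)
Line 3: ['deep', 'rock', 'page'] (min_width=14, slack=2)
Line 4: ['waterfall', 'leaf'] (min_width=14, slack=2)
Line 5: ['fish', 'train'] (min_width=10, slack=6)
Line 6: ['morning'] (min_width=7, slack=9)
Line 7: ['lightbulb'] (min_width=9, slack=7)
Line 8: ['network', 'music'] (min_width=13, slack=3)
Line 9: ['sleepy', 'knife'] (min_width=12, slack=4)
Total lines: 9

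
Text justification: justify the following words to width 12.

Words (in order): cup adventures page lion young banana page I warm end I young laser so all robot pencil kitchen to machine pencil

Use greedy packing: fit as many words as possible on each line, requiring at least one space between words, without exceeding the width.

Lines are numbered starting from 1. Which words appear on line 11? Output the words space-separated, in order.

Answer: pencil

Derivation:
Line 1: ['cup'] (min_width=3, slack=9)
Line 2: ['adventures'] (min_width=10, slack=2)
Line 3: ['page', 'lion'] (min_width=9, slack=3)
Line 4: ['young', 'banana'] (min_width=12, slack=0)
Line 5: ['page', 'I', 'warm'] (min_width=11, slack=1)
Line 6: ['end', 'I', 'young'] (min_width=11, slack=1)
Line 7: ['laser', 'so', 'all'] (min_width=12, slack=0)
Line 8: ['robot', 'pencil'] (min_width=12, slack=0)
Line 9: ['kitchen', 'to'] (min_width=10, slack=2)
Line 10: ['machine'] (min_width=7, slack=5)
Line 11: ['pencil'] (min_width=6, slack=6)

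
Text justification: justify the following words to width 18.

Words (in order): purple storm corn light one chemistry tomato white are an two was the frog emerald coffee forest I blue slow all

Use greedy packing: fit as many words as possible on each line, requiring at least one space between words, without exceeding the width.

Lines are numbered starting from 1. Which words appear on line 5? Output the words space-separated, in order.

Line 1: ['purple', 'storm', 'corn'] (min_width=17, slack=1)
Line 2: ['light', 'one'] (min_width=9, slack=9)
Line 3: ['chemistry', 'tomato'] (min_width=16, slack=2)
Line 4: ['white', 'are', 'an', 'two'] (min_width=16, slack=2)
Line 5: ['was', 'the', 'frog'] (min_width=12, slack=6)
Line 6: ['emerald', 'coffee'] (min_width=14, slack=4)
Line 7: ['forest', 'I', 'blue', 'slow'] (min_width=18, slack=0)
Line 8: ['all'] (min_width=3, slack=15)

Answer: was the frog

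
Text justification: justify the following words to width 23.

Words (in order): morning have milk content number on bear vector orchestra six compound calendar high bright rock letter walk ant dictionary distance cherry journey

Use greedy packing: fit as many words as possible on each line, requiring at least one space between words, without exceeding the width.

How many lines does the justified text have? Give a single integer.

Answer: 7

Derivation:
Line 1: ['morning', 'have', 'milk'] (min_width=17, slack=6)
Line 2: ['content', 'number', 'on', 'bear'] (min_width=22, slack=1)
Line 3: ['vector', 'orchestra', 'six'] (min_width=20, slack=3)
Line 4: ['compound', 'calendar', 'high'] (min_width=22, slack=1)
Line 5: ['bright', 'rock', 'letter', 'walk'] (min_width=23, slack=0)
Line 6: ['ant', 'dictionary', 'distance'] (min_width=23, slack=0)
Line 7: ['cherry', 'journey'] (min_width=14, slack=9)
Total lines: 7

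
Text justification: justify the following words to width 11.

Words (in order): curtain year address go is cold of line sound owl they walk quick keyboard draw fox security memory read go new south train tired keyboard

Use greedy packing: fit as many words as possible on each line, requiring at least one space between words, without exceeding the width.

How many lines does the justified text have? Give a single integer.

Line 1: ['curtain'] (min_width=7, slack=4)
Line 2: ['year'] (min_width=4, slack=7)
Line 3: ['address', 'go'] (min_width=10, slack=1)
Line 4: ['is', 'cold', 'of'] (min_width=10, slack=1)
Line 5: ['line', 'sound'] (min_width=10, slack=1)
Line 6: ['owl', 'they'] (min_width=8, slack=3)
Line 7: ['walk', 'quick'] (min_width=10, slack=1)
Line 8: ['keyboard'] (min_width=8, slack=3)
Line 9: ['draw', 'fox'] (min_width=8, slack=3)
Line 10: ['security'] (min_width=8, slack=3)
Line 11: ['memory', 'read'] (min_width=11, slack=0)
Line 12: ['go', 'new'] (min_width=6, slack=5)
Line 13: ['south', 'train'] (min_width=11, slack=0)
Line 14: ['tired'] (min_width=5, slack=6)
Line 15: ['keyboard'] (min_width=8, slack=3)
Total lines: 15

Answer: 15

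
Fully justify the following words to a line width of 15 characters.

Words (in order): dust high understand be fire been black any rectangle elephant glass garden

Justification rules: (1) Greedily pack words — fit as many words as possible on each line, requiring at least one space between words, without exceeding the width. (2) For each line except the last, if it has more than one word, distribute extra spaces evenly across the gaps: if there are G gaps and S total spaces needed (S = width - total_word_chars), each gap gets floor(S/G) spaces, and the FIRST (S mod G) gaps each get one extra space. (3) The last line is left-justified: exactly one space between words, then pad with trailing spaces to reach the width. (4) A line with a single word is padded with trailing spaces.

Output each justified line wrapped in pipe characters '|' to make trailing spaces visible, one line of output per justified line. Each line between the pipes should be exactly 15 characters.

Answer: |dust       high|
|understand   be|
|fire been black|
|any   rectangle|
|elephant  glass|
|garden         |

Derivation:
Line 1: ['dust', 'high'] (min_width=9, slack=6)
Line 2: ['understand', 'be'] (min_width=13, slack=2)
Line 3: ['fire', 'been', 'black'] (min_width=15, slack=0)
Line 4: ['any', 'rectangle'] (min_width=13, slack=2)
Line 5: ['elephant', 'glass'] (min_width=14, slack=1)
Line 6: ['garden'] (min_width=6, slack=9)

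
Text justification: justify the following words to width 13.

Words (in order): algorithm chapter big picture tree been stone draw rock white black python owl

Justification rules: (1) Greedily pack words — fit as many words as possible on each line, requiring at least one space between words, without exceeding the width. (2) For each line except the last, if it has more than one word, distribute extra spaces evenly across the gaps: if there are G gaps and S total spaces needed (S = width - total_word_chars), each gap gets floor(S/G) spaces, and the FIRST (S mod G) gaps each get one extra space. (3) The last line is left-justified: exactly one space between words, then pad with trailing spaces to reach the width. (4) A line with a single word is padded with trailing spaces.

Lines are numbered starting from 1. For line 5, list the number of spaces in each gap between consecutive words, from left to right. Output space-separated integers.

Line 1: ['algorithm'] (min_width=9, slack=4)
Line 2: ['chapter', 'big'] (min_width=11, slack=2)
Line 3: ['picture', 'tree'] (min_width=12, slack=1)
Line 4: ['been', 'stone'] (min_width=10, slack=3)
Line 5: ['draw', 'rock'] (min_width=9, slack=4)
Line 6: ['white', 'black'] (min_width=11, slack=2)
Line 7: ['python', 'owl'] (min_width=10, slack=3)

Answer: 5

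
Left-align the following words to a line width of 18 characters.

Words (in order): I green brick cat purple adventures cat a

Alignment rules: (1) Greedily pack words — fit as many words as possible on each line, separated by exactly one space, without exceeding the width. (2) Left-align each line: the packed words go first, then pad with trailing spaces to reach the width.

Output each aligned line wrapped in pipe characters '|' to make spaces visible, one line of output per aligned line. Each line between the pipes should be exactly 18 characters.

Line 1: ['I', 'green', 'brick', 'cat'] (min_width=17, slack=1)
Line 2: ['purple', 'adventures'] (min_width=17, slack=1)
Line 3: ['cat', 'a'] (min_width=5, slack=13)

Answer: |I green brick cat |
|purple adventures |
|cat a             |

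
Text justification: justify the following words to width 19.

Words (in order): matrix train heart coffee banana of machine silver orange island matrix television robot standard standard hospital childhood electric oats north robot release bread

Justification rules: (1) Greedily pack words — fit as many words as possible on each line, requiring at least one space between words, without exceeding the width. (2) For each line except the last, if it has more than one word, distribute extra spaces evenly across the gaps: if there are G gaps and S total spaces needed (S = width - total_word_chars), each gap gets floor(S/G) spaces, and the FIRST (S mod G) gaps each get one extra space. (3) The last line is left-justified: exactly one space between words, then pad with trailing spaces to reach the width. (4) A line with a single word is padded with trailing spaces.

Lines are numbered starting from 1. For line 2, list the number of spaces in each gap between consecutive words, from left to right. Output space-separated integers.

Line 1: ['matrix', 'train', 'heart'] (min_width=18, slack=1)
Line 2: ['coffee', 'banana', 'of'] (min_width=16, slack=3)
Line 3: ['machine', 'silver'] (min_width=14, slack=5)
Line 4: ['orange', 'island'] (min_width=13, slack=6)
Line 5: ['matrix', 'television'] (min_width=17, slack=2)
Line 6: ['robot', 'standard'] (min_width=14, slack=5)
Line 7: ['standard', 'hospital'] (min_width=17, slack=2)
Line 8: ['childhood', 'electric'] (min_width=18, slack=1)
Line 9: ['oats', 'north', 'robot'] (min_width=16, slack=3)
Line 10: ['release', 'bread'] (min_width=13, slack=6)

Answer: 3 2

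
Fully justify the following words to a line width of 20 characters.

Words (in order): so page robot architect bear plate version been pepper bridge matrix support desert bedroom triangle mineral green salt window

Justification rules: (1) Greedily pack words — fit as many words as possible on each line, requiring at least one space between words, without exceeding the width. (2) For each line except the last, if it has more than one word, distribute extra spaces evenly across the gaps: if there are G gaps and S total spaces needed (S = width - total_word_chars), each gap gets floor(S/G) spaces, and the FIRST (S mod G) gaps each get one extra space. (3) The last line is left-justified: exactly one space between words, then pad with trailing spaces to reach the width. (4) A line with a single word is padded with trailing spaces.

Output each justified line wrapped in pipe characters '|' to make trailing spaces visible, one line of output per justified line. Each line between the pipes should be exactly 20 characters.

Answer: |so     page    robot|
|architect bear plate|
|version  been pepper|
|bridge        matrix|
|support       desert|
|bedroom     triangle|
|mineral  green  salt|
|window              |

Derivation:
Line 1: ['so', 'page', 'robot'] (min_width=13, slack=7)
Line 2: ['architect', 'bear', 'plate'] (min_width=20, slack=0)
Line 3: ['version', 'been', 'pepper'] (min_width=19, slack=1)
Line 4: ['bridge', 'matrix'] (min_width=13, slack=7)
Line 5: ['support', 'desert'] (min_width=14, slack=6)
Line 6: ['bedroom', 'triangle'] (min_width=16, slack=4)
Line 7: ['mineral', 'green', 'salt'] (min_width=18, slack=2)
Line 8: ['window'] (min_width=6, slack=14)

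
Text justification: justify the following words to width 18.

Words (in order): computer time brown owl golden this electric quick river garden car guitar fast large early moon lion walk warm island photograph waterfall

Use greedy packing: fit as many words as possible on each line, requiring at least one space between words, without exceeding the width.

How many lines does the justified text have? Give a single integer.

Line 1: ['computer', 'time'] (min_width=13, slack=5)
Line 2: ['brown', 'owl', 'golden'] (min_width=16, slack=2)
Line 3: ['this', 'electric'] (min_width=13, slack=5)
Line 4: ['quick', 'river', 'garden'] (min_width=18, slack=0)
Line 5: ['car', 'guitar', 'fast'] (min_width=15, slack=3)
Line 6: ['large', 'early', 'moon'] (min_width=16, slack=2)
Line 7: ['lion', 'walk', 'warm'] (min_width=14, slack=4)
Line 8: ['island', 'photograph'] (min_width=17, slack=1)
Line 9: ['waterfall'] (min_width=9, slack=9)
Total lines: 9

Answer: 9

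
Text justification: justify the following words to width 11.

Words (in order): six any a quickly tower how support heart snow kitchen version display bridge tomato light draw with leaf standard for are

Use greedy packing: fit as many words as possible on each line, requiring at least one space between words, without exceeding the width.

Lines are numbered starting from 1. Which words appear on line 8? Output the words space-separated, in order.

Answer: display

Derivation:
Line 1: ['six', 'any', 'a'] (min_width=9, slack=2)
Line 2: ['quickly'] (min_width=7, slack=4)
Line 3: ['tower', 'how'] (min_width=9, slack=2)
Line 4: ['support'] (min_width=7, slack=4)
Line 5: ['heart', 'snow'] (min_width=10, slack=1)
Line 6: ['kitchen'] (min_width=7, slack=4)
Line 7: ['version'] (min_width=7, slack=4)
Line 8: ['display'] (min_width=7, slack=4)
Line 9: ['bridge'] (min_width=6, slack=5)
Line 10: ['tomato'] (min_width=6, slack=5)
Line 11: ['light', 'draw'] (min_width=10, slack=1)
Line 12: ['with', 'leaf'] (min_width=9, slack=2)
Line 13: ['standard'] (min_width=8, slack=3)
Line 14: ['for', 'are'] (min_width=7, slack=4)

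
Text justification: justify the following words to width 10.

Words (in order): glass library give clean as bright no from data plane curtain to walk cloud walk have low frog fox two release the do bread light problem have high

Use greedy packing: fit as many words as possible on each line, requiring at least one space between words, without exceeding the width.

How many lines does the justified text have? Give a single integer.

Line 1: ['glass'] (min_width=5, slack=5)
Line 2: ['library'] (min_width=7, slack=3)
Line 3: ['give', 'clean'] (min_width=10, slack=0)
Line 4: ['as', 'bright'] (min_width=9, slack=1)
Line 5: ['no', 'from'] (min_width=7, slack=3)
Line 6: ['data', 'plane'] (min_width=10, slack=0)
Line 7: ['curtain', 'to'] (min_width=10, slack=0)
Line 8: ['walk', 'cloud'] (min_width=10, slack=0)
Line 9: ['walk', 'have'] (min_width=9, slack=1)
Line 10: ['low', 'frog'] (min_width=8, slack=2)
Line 11: ['fox', 'two'] (min_width=7, slack=3)
Line 12: ['release'] (min_width=7, slack=3)
Line 13: ['the', 'do'] (min_width=6, slack=4)
Line 14: ['bread'] (min_width=5, slack=5)
Line 15: ['light'] (min_width=5, slack=5)
Line 16: ['problem'] (min_width=7, slack=3)
Line 17: ['have', 'high'] (min_width=9, slack=1)
Total lines: 17

Answer: 17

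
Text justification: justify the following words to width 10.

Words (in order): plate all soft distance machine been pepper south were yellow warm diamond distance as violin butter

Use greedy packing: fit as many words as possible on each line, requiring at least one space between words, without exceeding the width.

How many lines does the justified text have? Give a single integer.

Line 1: ['plate', 'all'] (min_width=9, slack=1)
Line 2: ['soft'] (min_width=4, slack=6)
Line 3: ['distance'] (min_width=8, slack=2)
Line 4: ['machine'] (min_width=7, slack=3)
Line 5: ['been'] (min_width=4, slack=6)
Line 6: ['pepper'] (min_width=6, slack=4)
Line 7: ['south', 'were'] (min_width=10, slack=0)
Line 8: ['yellow'] (min_width=6, slack=4)
Line 9: ['warm'] (min_width=4, slack=6)
Line 10: ['diamond'] (min_width=7, slack=3)
Line 11: ['distance'] (min_width=8, slack=2)
Line 12: ['as', 'violin'] (min_width=9, slack=1)
Line 13: ['butter'] (min_width=6, slack=4)
Total lines: 13

Answer: 13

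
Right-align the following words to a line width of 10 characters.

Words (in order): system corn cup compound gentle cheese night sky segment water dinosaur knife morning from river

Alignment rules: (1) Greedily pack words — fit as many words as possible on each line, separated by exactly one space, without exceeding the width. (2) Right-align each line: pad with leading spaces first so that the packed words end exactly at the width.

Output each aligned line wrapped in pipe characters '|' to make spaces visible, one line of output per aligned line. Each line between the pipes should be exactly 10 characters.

Answer: |    system|
|  corn cup|
|  compound|
|    gentle|
|    cheese|
| night sky|
|   segment|
|     water|
|  dinosaur|
|     knife|
|   morning|
|from river|

Derivation:
Line 1: ['system'] (min_width=6, slack=4)
Line 2: ['corn', 'cup'] (min_width=8, slack=2)
Line 3: ['compound'] (min_width=8, slack=2)
Line 4: ['gentle'] (min_width=6, slack=4)
Line 5: ['cheese'] (min_width=6, slack=4)
Line 6: ['night', 'sky'] (min_width=9, slack=1)
Line 7: ['segment'] (min_width=7, slack=3)
Line 8: ['water'] (min_width=5, slack=5)
Line 9: ['dinosaur'] (min_width=8, slack=2)
Line 10: ['knife'] (min_width=5, slack=5)
Line 11: ['morning'] (min_width=7, slack=3)
Line 12: ['from', 'river'] (min_width=10, slack=0)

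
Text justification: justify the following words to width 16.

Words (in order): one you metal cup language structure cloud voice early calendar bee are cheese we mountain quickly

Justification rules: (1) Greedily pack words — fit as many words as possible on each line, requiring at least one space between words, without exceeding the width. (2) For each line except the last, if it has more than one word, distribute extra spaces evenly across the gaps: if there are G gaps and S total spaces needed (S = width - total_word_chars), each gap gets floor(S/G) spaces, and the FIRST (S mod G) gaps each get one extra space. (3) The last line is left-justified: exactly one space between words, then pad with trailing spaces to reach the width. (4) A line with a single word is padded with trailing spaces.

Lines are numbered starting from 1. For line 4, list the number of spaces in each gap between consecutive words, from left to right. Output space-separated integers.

Answer: 6

Derivation:
Line 1: ['one', 'you', 'metal'] (min_width=13, slack=3)
Line 2: ['cup', 'language'] (min_width=12, slack=4)
Line 3: ['structure', 'cloud'] (min_width=15, slack=1)
Line 4: ['voice', 'early'] (min_width=11, slack=5)
Line 5: ['calendar', 'bee', 'are'] (min_width=16, slack=0)
Line 6: ['cheese', 'we'] (min_width=9, slack=7)
Line 7: ['mountain', 'quickly'] (min_width=16, slack=0)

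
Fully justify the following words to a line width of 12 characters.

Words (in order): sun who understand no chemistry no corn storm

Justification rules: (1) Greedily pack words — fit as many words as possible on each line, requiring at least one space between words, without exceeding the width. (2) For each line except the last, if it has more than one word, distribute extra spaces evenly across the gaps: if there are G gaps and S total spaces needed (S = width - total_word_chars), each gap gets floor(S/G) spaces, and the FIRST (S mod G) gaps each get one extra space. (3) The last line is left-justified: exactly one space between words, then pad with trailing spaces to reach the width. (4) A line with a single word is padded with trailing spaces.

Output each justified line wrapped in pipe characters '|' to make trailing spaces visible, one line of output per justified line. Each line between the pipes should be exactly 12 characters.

Line 1: ['sun', 'who'] (min_width=7, slack=5)
Line 2: ['understand'] (min_width=10, slack=2)
Line 3: ['no', 'chemistry'] (min_width=12, slack=0)
Line 4: ['no', 'corn'] (min_width=7, slack=5)
Line 5: ['storm'] (min_width=5, slack=7)

Answer: |sun      who|
|understand  |
|no chemistry|
|no      corn|
|storm       |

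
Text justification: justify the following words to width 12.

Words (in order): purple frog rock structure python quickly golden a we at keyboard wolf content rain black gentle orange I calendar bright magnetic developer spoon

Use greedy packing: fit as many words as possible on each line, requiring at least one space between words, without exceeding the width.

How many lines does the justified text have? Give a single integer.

Line 1: ['purple', 'frog'] (min_width=11, slack=1)
Line 2: ['rock'] (min_width=4, slack=8)
Line 3: ['structure'] (min_width=9, slack=3)
Line 4: ['python'] (min_width=6, slack=6)
Line 5: ['quickly'] (min_width=7, slack=5)
Line 6: ['golden', 'a', 'we'] (min_width=11, slack=1)
Line 7: ['at', 'keyboard'] (min_width=11, slack=1)
Line 8: ['wolf', 'content'] (min_width=12, slack=0)
Line 9: ['rain', 'black'] (min_width=10, slack=2)
Line 10: ['gentle'] (min_width=6, slack=6)
Line 11: ['orange', 'I'] (min_width=8, slack=4)
Line 12: ['calendar'] (min_width=8, slack=4)
Line 13: ['bright'] (min_width=6, slack=6)
Line 14: ['magnetic'] (min_width=8, slack=4)
Line 15: ['developer'] (min_width=9, slack=3)
Line 16: ['spoon'] (min_width=5, slack=7)
Total lines: 16

Answer: 16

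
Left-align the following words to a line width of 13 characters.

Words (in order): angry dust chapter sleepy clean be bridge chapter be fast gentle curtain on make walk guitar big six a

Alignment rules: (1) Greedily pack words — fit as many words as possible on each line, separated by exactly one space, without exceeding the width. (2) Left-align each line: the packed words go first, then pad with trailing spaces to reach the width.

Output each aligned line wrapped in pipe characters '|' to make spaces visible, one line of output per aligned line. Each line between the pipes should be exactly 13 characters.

Answer: |angry dust   |
|chapter      |
|sleepy clean |
|be bridge    |
|chapter be   |
|fast gentle  |
|curtain on   |
|make walk    |
|guitar big   |
|six a        |

Derivation:
Line 1: ['angry', 'dust'] (min_width=10, slack=3)
Line 2: ['chapter'] (min_width=7, slack=6)
Line 3: ['sleepy', 'clean'] (min_width=12, slack=1)
Line 4: ['be', 'bridge'] (min_width=9, slack=4)
Line 5: ['chapter', 'be'] (min_width=10, slack=3)
Line 6: ['fast', 'gentle'] (min_width=11, slack=2)
Line 7: ['curtain', 'on'] (min_width=10, slack=3)
Line 8: ['make', 'walk'] (min_width=9, slack=4)
Line 9: ['guitar', 'big'] (min_width=10, slack=3)
Line 10: ['six', 'a'] (min_width=5, slack=8)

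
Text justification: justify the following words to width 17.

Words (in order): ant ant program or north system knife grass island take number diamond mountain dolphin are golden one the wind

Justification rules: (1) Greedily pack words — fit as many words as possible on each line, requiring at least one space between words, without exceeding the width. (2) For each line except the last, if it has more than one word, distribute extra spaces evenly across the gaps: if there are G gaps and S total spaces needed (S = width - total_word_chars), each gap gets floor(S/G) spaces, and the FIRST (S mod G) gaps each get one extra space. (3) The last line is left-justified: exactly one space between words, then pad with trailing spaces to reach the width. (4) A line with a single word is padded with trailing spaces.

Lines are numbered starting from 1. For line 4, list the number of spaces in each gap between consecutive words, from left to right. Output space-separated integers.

Answer: 7

Derivation:
Line 1: ['ant', 'ant', 'program'] (min_width=15, slack=2)
Line 2: ['or', 'north', 'system'] (min_width=15, slack=2)
Line 3: ['knife', 'grass'] (min_width=11, slack=6)
Line 4: ['island', 'take'] (min_width=11, slack=6)
Line 5: ['number', 'diamond'] (min_width=14, slack=3)
Line 6: ['mountain', 'dolphin'] (min_width=16, slack=1)
Line 7: ['are', 'golden', 'one'] (min_width=14, slack=3)
Line 8: ['the', 'wind'] (min_width=8, slack=9)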